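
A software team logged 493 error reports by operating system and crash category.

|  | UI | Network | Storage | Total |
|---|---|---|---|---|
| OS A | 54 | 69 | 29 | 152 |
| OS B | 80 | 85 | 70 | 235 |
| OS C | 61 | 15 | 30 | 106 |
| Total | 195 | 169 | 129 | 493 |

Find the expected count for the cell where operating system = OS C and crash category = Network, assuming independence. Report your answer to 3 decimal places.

36.337

Row total (OS C) = 106; column total (Network) = 169; grand total N = 493.
Expected count = (row total × column total) / N = 106 × 169 / 493 = 36.337.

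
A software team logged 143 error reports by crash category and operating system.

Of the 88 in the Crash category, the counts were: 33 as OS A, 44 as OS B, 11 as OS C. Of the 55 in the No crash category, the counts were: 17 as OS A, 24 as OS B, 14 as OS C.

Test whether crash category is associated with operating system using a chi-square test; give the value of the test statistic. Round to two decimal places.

Row totals: 88, 55. Column totals: 50, 68, 25. Grand total N = 143.
Expected counts (row total × column total / N):
  Crash, OS A: 88×50/143 = 30.769
  Crash, OS B: 88×68/143 = 41.846
  Crash, OS C: 88×25/143 = 15.385
  No crash, OS A: 55×50/143 = 19.231
  No crash, OS B: 55×68/143 = 26.154
  No crash, OS C: 55×25/143 = 9.615
Contributions (O − E)²/E:
  (33 − 30.769)²/30.769 = 0.1618
  (44 − 41.846)²/41.846 = 0.1109
  (11 − 15.385)²/15.385 = 1.2498
  (17 − 19.231)²/19.231 = 0.2588
  (24 − 26.154)²/26.154 = 0.1774
  (14 − 9.615)²/9.615 = 1.9998
χ² = 0.1618 + 0.1109 + 1.2498 + 0.2588 + 0.1774 + 1.9998 = 3.96

3.96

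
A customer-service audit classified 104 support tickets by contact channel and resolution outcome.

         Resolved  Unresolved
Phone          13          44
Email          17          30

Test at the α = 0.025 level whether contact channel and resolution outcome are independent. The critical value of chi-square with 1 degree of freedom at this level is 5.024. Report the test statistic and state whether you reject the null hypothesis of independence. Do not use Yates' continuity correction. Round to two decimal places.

2.24; fail to reject H₀

Row totals: 57, 47. Column totals: 30, 74. Grand total N = 104.
Expected counts (row total × column total / N):
  Phone, Resolved: 57×30/104 = 16.442
  Phone, Unresolved: 57×74/104 = 40.558
  Email, Resolved: 47×30/104 = 13.558
  Email, Unresolved: 47×74/104 = 33.442
Contributions (O − E)²/E:
  (13 − 16.442)²/16.442 = 0.7206
  (44 − 40.558)²/40.558 = 0.2921
  (17 − 13.558)²/13.558 = 0.8738
  (30 − 33.442)²/33.442 = 0.3543
χ² = 0.7206 + 0.2921 + 0.8738 + 0.3543 = 2.24
df = (2−1)(2−1) = 1. Since 2.24 < 5.024, fail to reject the null hypothesis of independence at α = 0.025.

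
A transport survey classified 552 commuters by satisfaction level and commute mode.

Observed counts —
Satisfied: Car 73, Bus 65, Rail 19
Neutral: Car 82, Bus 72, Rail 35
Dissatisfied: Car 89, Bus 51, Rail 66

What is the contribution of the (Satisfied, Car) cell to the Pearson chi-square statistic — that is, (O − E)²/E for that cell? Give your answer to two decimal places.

0.19

Row total (Satisfied) = 157; column total (Car) = 244; N = 552.
Expected count E = 157 × 244 / 552 = 69.3986.
Contribution = (O − E)²/E = (73 − 69.3986)² / 69.3986 = 0.19.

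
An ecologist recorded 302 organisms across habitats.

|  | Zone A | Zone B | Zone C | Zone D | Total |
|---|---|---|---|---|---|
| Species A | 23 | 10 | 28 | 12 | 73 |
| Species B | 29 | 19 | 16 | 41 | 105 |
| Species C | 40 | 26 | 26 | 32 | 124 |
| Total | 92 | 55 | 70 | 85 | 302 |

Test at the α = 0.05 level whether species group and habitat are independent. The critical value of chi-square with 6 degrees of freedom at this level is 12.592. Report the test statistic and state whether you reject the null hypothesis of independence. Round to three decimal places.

20.373; reject H₀

Grand total N = 302.
Expected counts (row total × column total / N):
  Species A, Zone A: 73×92/302 = 22.2384
  Species A, Zone B: 73×55/302 = 13.2947
  Species A, Zone C: 73×70/302 = 16.9205
  Species A, Zone D: 73×85/302 = 20.5464
  Species B, Zone A: 105×92/302 = 31.9868
  Species B, Zone B: 105×55/302 = 19.1225
  Species B, Zone C: 105×70/302 = 24.3377
  Species B, Zone D: 105×85/302 = 29.5530
  Species C, Zone A: 124×92/302 = 37.7748
  Species C, Zone B: 124×55/302 = 22.5828
  Species C, Zone C: 124×70/302 = 28.7417
  Species C, Zone D: 124×85/302 = 34.9007
Contributions (O − E)²/E:
  (23 − 22.2384)²/22.2384 = 0.0261
  (10 − 13.2947)²/13.2947 = 0.8165
  (28 − 16.9205)²/16.9205 = 7.2548
  (12 − 20.5464)²/20.5464 = 3.5549
  (29 − 31.9868)²/31.9868 = 0.2789
  (19 − 19.1225)²/19.1225 = 0.0008
  (16 − 24.3377)²/24.3377 = 2.8564
  (41 − 29.5530)²/29.5530 = 4.4339
  (40 − 37.7748)²/37.7748 = 0.1311
  (26 − 22.5828)²/22.5828 = 0.5171
  (26 − 28.7417)²/28.7417 = 0.2615
  (32 − 34.9007)²/34.9007 = 0.2411
χ² = 0.0261 + 0.8165 + 7.2548 + 3.5549 + 0.2789 + 0.0008 + 2.8564 + 4.4339 + 0.1311 + 0.5171 + 0.2615 + 0.2411 = 20.373
df = (3−1)(4−1) = 6. Since 20.373 > 12.592, reject the null hypothesis of independence at α = 0.05.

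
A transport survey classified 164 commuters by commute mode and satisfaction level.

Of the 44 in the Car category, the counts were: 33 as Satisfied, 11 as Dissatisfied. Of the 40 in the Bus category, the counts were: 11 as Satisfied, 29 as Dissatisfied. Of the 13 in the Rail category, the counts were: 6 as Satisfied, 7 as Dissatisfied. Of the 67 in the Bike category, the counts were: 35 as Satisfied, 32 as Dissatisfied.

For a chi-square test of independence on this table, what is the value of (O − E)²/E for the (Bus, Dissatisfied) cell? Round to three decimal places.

Row total (Bus) = 40; column total (Dissatisfied) = 79; N = 164.
Expected count E = 40 × 79 / 164 = 19.2683.
Contribution = (O − E)²/E = (29 − 19.2683)² / 19.2683 = 4.915.

4.915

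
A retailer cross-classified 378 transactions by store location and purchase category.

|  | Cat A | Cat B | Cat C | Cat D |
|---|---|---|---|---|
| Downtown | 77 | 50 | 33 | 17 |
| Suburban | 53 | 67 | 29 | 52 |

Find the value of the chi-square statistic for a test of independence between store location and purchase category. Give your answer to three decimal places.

23.483

Row totals: 177, 201. Column totals: 130, 117, 62, 69. Grand total N = 378.
Expected counts (row total × column total / N):
  Downtown, Cat A: 177×130/378 = 60.87302
  Downtown, Cat B: 177×117/378 = 54.78571
  Downtown, Cat C: 177×62/378 = 29.03175
  Downtown, Cat D: 177×69/378 = 32.30952
  Suburban, Cat A: 201×130/378 = 69.12698
  Suburban, Cat B: 201×117/378 = 62.21429
  Suburban, Cat C: 201×62/378 = 32.96825
  Suburban, Cat D: 201×69/378 = 36.69048
Contributions (O − E)²/E:
  (77 − 60.87302)²/60.87302 = 4.2725
  (50 − 54.78571)²/54.78571 = 0.4180
  (33 − 29.03175)²/29.03175 = 0.5424
  (17 − 32.30952)²/32.30952 = 7.2543
  (53 − 69.12698)²/69.12698 = 3.7623
  (67 − 62.21429)²/62.21429 = 0.3681
  (29 − 32.96825)²/32.96825 = 0.4776
  (52 − 36.69048)²/36.69048 = 6.3881
χ² = 4.2725 + 0.4180 + 0.5424 + 7.2543 + 3.7623 + 0.3681 + 0.4776 + 6.3881 = 23.483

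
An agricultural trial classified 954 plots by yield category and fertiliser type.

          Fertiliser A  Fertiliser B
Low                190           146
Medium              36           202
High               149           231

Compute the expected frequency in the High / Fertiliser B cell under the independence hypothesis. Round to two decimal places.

Row total (High) = 380; column total (Fertiliser B) = 579; grand total N = 954.
Expected count = (row total × column total) / N = 380 × 579 / 954 = 230.63.

230.63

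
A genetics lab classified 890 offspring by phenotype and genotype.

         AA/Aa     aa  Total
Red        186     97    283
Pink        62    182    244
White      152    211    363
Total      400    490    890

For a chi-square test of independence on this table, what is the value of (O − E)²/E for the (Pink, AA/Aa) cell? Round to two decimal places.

20.72

Row total (Pink) = 244; column total (AA/Aa) = 400; N = 890.
Expected count E = 244 × 400 / 890 = 109.663.
Contribution = (O − E)²/E = (62 − 109.663)² / 109.663 = 20.72.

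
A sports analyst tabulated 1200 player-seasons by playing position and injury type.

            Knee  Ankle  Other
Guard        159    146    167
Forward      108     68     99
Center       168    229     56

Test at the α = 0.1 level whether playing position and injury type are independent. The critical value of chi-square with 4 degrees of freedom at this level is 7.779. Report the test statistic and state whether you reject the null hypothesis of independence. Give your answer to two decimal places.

96.92; reject H₀

Row totals: 472, 275, 453. Column totals: 435, 443, 322. Grand total N = 1200.
Expected counts (row total × column total / N):
  Guard, Knee: 472×435/1200 = 171.100
  Guard, Ankle: 472×443/1200 = 174.247
  Guard, Other: 472×322/1200 = 126.653
  Forward, Knee: 275×435/1200 = 99.688
  Forward, Ankle: 275×443/1200 = 101.521
  Forward, Other: 275×322/1200 = 73.792
  Center, Knee: 453×435/1200 = 164.213
  Center, Ankle: 453×443/1200 = 167.232
  Center, Other: 453×322/1200 = 121.555
Contributions (O − E)²/E:
  (159 − 171.100)²/171.100 = 0.8557
  (146 − 174.247)²/174.247 = 4.5791
  (167 − 126.653)²/126.653 = 12.8531
  (108 − 99.688)²/99.688 = 0.6931
  (68 − 101.521)²/101.521 = 11.0682
  (99 − 73.792)²/73.792 = 8.6113
  (168 − 164.213)²/164.213 = 0.0873
  (229 − 167.232)²/167.232 = 22.8143
  (56 − 121.555)²/121.555 = 35.3540
χ² = 0.8557 + 4.5791 + 12.8531 + 0.6931 + 11.0682 + 8.6113 + 0.0873 + 22.8143 + 35.3540 = 96.92
df = (3−1)(3−1) = 4. Since 96.92 > 7.779, reject the null hypothesis of independence at α = 0.1.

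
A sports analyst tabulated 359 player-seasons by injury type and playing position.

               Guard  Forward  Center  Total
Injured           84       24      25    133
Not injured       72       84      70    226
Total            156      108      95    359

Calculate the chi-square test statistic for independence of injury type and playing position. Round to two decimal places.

Grand total N = 359.
Expected counts (row total × column total / N):
  Injured, Guard: 133×156/359 = 57.794
  Injured, Forward: 133×108/359 = 40.011
  Injured, Center: 133×95/359 = 35.195
  Not injured, Guard: 226×156/359 = 98.206
  Not injured, Forward: 226×108/359 = 67.989
  Not injured, Center: 226×95/359 = 59.805
Contributions (O − E)²/E:
  (84 − 57.794)²/57.794 = 11.8828
  (24 − 40.011)²/40.011 = 6.4070
  (25 − 35.195)²/35.195 = 2.9532
  (72 − 98.206)²/98.206 = 6.9930
  (84 − 67.989)²/67.989 = 3.7705
  (70 − 59.805)²/59.805 = 1.7379
χ² = 11.8828 + 6.4070 + 2.9532 + 6.9930 + 3.7705 + 1.7379 = 33.74

33.74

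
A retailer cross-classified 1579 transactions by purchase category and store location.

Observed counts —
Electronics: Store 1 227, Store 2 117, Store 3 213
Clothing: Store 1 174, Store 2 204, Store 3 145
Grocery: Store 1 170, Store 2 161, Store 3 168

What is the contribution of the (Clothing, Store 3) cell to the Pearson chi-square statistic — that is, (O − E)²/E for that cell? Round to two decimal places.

Row total (Clothing) = 523; column total (Store 3) = 526; N = 1579.
Expected count E = 523 × 526 / 1579 = 174.223.
Contribution = (O − E)²/E = (145 − 174.223)² / 174.223 = 4.90.

4.90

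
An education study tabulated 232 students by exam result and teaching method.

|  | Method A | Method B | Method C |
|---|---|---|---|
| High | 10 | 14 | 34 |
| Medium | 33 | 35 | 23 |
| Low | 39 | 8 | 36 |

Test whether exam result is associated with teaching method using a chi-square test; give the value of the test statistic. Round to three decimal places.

Row totals: 58, 91, 83. Column totals: 82, 57, 93. Grand total N = 232.
Expected counts (row total × column total / N):
  High, Method A: 58×82/232 = 20.5000
  High, Method B: 58×57/232 = 14.2500
  High, Method C: 58×93/232 = 23.2500
  Medium, Method A: 91×82/232 = 32.1638
  Medium, Method B: 91×57/232 = 22.3578
  Medium, Method C: 91×93/232 = 36.4784
  Low, Method A: 83×82/232 = 29.3362
  Low, Method B: 83×57/232 = 20.3922
  Low, Method C: 83×93/232 = 33.2716
Contributions (O − E)²/E:
  (10 − 20.5000)²/20.5000 = 5.3780
  (14 − 14.2500)²/14.2500 = 0.0044
  (34 − 23.2500)²/23.2500 = 4.9704
  (33 − 32.1638)²/32.1638 = 0.0217
  (35 − 22.3578)²/22.3578 = 7.1485
  (23 − 36.4784)²/36.4784 = 4.9801
  (39 − 29.3362)²/29.3362 = 3.1834
  (8 − 20.3922)²/20.3922 = 7.5307
  (36 − 33.2716)²/33.2716 = 0.2237
χ² = 5.3780 + 0.0044 + 4.9704 + 0.0217 + 7.1485 + 4.9801 + 3.1834 + 7.5307 + 0.2237 = 33.441

33.441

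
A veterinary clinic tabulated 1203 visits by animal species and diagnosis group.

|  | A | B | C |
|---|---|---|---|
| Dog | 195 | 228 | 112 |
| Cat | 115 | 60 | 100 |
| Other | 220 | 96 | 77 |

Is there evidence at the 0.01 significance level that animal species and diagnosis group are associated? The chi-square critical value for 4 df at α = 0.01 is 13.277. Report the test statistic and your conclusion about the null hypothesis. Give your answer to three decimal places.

Row totals: 535, 275, 393. Column totals: 530, 384, 289. Grand total N = 1203.
Expected counts (row total × column total / N):
  Dog, A: 535×530/1203 = 235.7024
  Dog, B: 535×384/1203 = 170.7731
  Dog, C: 535×289/1203 = 128.5245
  Cat, A: 275×530/1203 = 121.1554
  Cat, B: 275×384/1203 = 87.7805
  Cat, C: 275×289/1203 = 66.0640
  Other, A: 393×530/1203 = 173.1421
  Other, B: 393×384/1203 = 125.4464
  Other, C: 393×289/1203 = 94.4115
Contributions (O − E)²/E:
  (195 − 235.7024)²/235.7024 = 7.0287
  (228 − 170.7731)²/170.7731 = 19.1770
  (112 − 128.5245)²/128.5245 = 2.1246
  (115 − 121.1554)²/121.1554 = 0.3127
  (60 − 87.7805)²/87.7805 = 8.7919
  (100 − 66.0640)²/66.0640 = 17.4324
  (220 − 173.1421)²/173.1421 = 12.6813
  (96 − 125.4464)²/125.4464 = 6.9120
  (77 − 94.4115)²/94.4115 = 3.2111
χ² = 7.0287 + 19.1770 + 2.1246 + 0.3127 + 8.7919 + 17.4324 + 12.6813 + 6.9120 + 3.2111 = 77.672
df = (3−1)(3−1) = 4. Since 77.672 > 13.277, reject the null hypothesis of independence at α = 0.01.

77.672; reject H₀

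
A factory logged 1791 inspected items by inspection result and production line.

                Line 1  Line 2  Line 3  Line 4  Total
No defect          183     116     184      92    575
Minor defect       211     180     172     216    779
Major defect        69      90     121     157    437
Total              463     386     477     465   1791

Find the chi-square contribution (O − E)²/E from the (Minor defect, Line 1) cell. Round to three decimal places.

Row total (Minor defect) = 779; column total (Line 1) = 463; N = 1791.
Expected count E = 779 × 463 / 1791 = 201.3830.
Contribution = (O − E)²/E = (211 − 201.3830)² / 201.3830 = 0.459.

0.459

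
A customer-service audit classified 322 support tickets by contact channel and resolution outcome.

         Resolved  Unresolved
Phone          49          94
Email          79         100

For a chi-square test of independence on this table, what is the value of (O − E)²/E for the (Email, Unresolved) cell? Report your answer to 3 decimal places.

Row total (Email) = 179; column total (Unresolved) = 194; N = 322.
Expected count E = 179 × 194 / 322 = 107.8447.
Contribution = (O − E)²/E = (100 − 107.8447)² / 107.8447 = 0.571.

0.571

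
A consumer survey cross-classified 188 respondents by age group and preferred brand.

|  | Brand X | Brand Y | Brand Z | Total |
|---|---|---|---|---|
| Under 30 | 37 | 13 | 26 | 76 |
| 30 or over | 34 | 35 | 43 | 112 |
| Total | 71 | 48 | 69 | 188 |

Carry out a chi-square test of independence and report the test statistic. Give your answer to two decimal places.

Grand total N = 188.
Expected counts (row total × column total / N):
  Under 30, Brand X: 76×71/188 = 28.702
  Under 30, Brand Y: 76×48/188 = 19.404
  Under 30, Brand Z: 76×69/188 = 27.894
  30 or over, Brand X: 112×71/188 = 42.298
  30 or over, Brand Y: 112×48/188 = 28.596
  30 or over, Brand Z: 112×69/188 = 41.106
Contributions (O − E)²/E:
  (37 − 28.702)²/28.702 = 2.3990
  (13 − 19.404)²/19.404 = 2.1135
  (26 − 27.894)²/27.894 = 0.1286
  (34 − 42.298)²/42.298 = 1.6279
  (35 − 28.596)²/28.596 = 1.4342
  (43 − 41.106)²/41.106 = 0.0873
χ² = 2.3990 + 2.1135 + 0.1286 + 1.6279 + 1.4342 + 0.0873 = 7.79

7.79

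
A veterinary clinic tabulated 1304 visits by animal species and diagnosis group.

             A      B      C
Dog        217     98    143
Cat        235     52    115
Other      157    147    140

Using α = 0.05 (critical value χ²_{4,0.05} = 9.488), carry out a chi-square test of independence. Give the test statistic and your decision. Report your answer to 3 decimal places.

Row totals: 458, 402, 444. Column totals: 609, 297, 398. Grand total N = 1304.
Expected counts (row total × column total / N):
  Dog, A: 458×609/1304 = 213.89724
  Dog, B: 458×297/1304 = 104.31442
  Dog, C: 458×398/1304 = 139.78834
  Cat, A: 402×609/1304 = 187.74387
  Cat, B: 402×297/1304 = 91.55982
  Cat, C: 402×398/1304 = 122.69632
  Other, A: 444×609/1304 = 207.35890
  Other, B: 444×297/1304 = 101.12577
  Other, C: 444×398/1304 = 135.51534
Contributions (O − E)²/E:
  (217 − 213.89724)²/213.89724 = 0.0450
  (98 − 104.31442)²/104.31442 = 0.3822
  (143 − 139.78834)²/139.78834 = 0.0738
  (235 − 187.74387)²/187.74387 = 11.8946
  (52 − 91.55982)²/91.55982 = 17.0924
  (115 − 122.69632)²/122.69632 = 0.4828
  (157 − 207.35890)²/207.35890 = 12.2301
  (147 − 101.12577)²/101.12577 = 20.8102
  (140 − 135.51534)²/135.51534 = 0.1484
χ² = 0.0450 + 0.3822 + 0.0738 + 11.8946 + 17.0924 + 0.4828 + 12.2301 + 20.8102 + 0.1484 = 63.160
df = (3−1)(3−1) = 4. Since 63.160 > 9.488, reject the null hypothesis of independence at α = 0.05.

63.160; reject H₀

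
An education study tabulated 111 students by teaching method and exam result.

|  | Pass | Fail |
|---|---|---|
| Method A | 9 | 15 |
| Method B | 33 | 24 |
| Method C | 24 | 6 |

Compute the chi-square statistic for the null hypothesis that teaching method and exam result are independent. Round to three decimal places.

10.110

Row totals: 24, 57, 30. Column totals: 66, 45. Grand total N = 111.
Expected counts (row total × column total / N):
  Method A, Pass: 24×66/111 = 14.2703
  Method A, Fail: 24×45/111 = 9.7297
  Method B, Pass: 57×66/111 = 33.8919
  Method B, Fail: 57×45/111 = 23.1081
  Method C, Pass: 30×66/111 = 17.8378
  Method C, Fail: 30×45/111 = 12.1622
Contributions (O − E)²/E:
  (9 − 14.2703)²/14.2703 = 1.9464
  (15 − 9.7297)²/9.7297 = 2.8548
  (33 − 33.8919)²/33.8919 = 0.0235
  (24 − 23.1081)²/23.1081 = 0.0344
  (24 − 17.8378)²/17.8378 = 2.1288
  (6 − 12.1622)²/12.1622 = 3.1222
χ² = 1.9464 + 2.8548 + 0.0235 + 0.0344 + 2.1288 + 3.1222 = 10.110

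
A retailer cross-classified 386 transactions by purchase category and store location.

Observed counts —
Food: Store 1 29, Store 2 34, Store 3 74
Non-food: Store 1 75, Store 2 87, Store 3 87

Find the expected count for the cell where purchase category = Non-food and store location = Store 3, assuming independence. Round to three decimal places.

103.858

Row total (Non-food) = 249; column total (Store 3) = 161; grand total N = 386.
Expected count = (row total × column total) / N = 249 × 161 / 386 = 103.858.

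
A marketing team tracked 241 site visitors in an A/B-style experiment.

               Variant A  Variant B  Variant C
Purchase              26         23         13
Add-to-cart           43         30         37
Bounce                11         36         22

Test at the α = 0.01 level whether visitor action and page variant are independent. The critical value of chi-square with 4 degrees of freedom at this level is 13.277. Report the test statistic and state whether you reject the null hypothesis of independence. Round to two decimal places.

18.15; reject H₀

Row totals: 62, 110, 69. Column totals: 80, 89, 72. Grand total N = 241.
Expected counts (row total × column total / N):
  Purchase, Variant A: 62×80/241 = 20.581
  Purchase, Variant B: 62×89/241 = 22.896
  Purchase, Variant C: 62×72/241 = 18.523
  Add-to-cart, Variant A: 110×80/241 = 36.515
  Add-to-cart, Variant B: 110×89/241 = 40.622
  Add-to-cart, Variant C: 110×72/241 = 32.863
  Bounce, Variant A: 69×80/241 = 22.905
  Bounce, Variant B: 69×89/241 = 25.481
  Bounce, Variant C: 69×72/241 = 20.614
Contributions (O − E)²/E:
  (26 − 20.581)²/20.581 = 1.4268
  (23 − 22.896)²/22.896 = 0.0005
  (13 − 18.523)²/18.523 = 1.6468
  (43 − 36.515)²/36.515 = 1.1517
  (30 − 40.622)²/40.622 = 2.7775
  (37 − 32.863)²/32.863 = 0.5208
  (11 − 22.905)²/22.905 = 6.1877
  (36 − 25.481)²/25.481 = 4.3424
  (22 − 20.614)²/20.614 = 0.0932
χ² = 1.4268 + 0.0005 + 1.6468 + 1.1517 + 2.7775 + 0.5208 + 6.1877 + 4.3424 + 0.0932 = 18.15
df = (3−1)(3−1) = 4. Since 18.15 > 13.277, reject the null hypothesis of independence at α = 0.01.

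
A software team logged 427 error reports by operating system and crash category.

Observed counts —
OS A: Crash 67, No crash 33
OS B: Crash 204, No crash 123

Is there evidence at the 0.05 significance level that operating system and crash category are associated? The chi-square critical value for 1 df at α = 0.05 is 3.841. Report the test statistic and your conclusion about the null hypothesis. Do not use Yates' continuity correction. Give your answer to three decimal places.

0.703; fail to reject H₀

Row totals: 100, 327. Column totals: 271, 156. Grand total N = 427.
Expected counts (row total × column total / N):
  OS A, Crash: 100×271/427 = 63.4660
  OS A, No crash: 100×156/427 = 36.5340
  OS B, Crash: 327×271/427 = 207.5340
  OS B, No crash: 327×156/427 = 119.4660
Contributions (O − E)²/E:
  (67 − 63.4660)²/63.4660 = 0.1968
  (33 − 36.5340)²/36.5340 = 0.3419
  (204 − 207.5340)²/207.5340 = 0.0602
  (123 − 119.4660)²/119.4660 = 0.1045
χ² = 0.1968 + 0.3419 + 0.0602 + 0.1045 = 0.703
df = (2−1)(2−1) = 1. Since 0.703 < 3.841, fail to reject the null hypothesis of independence at α = 0.05.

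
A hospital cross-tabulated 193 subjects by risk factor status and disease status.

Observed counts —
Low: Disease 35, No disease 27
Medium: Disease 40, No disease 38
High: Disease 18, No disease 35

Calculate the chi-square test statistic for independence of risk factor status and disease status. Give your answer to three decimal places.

6.291

Row totals: 62, 78, 53. Column totals: 93, 100. Grand total N = 193.
Expected counts (row total × column total / N):
  Low, Disease: 62×93/193 = 29.8756
  Low, No disease: 62×100/193 = 32.1244
  Medium, Disease: 78×93/193 = 37.5855
  Medium, No disease: 78×100/193 = 40.4145
  High, Disease: 53×93/193 = 25.5389
  High, No disease: 53×100/193 = 27.4611
Contributions (O − E)²/E:
  (35 − 29.8756)²/29.8756 = 0.8790
  (27 − 32.1244)²/32.1244 = 0.8174
  (40 − 37.5855)²/37.5855 = 0.1551
  (38 − 40.4145)²/40.4145 = 0.1443
  (18 − 25.5389)²/25.5389 = 2.2254
  (35 − 27.4611)²/27.4611 = 2.0697
χ² = 0.8790 + 0.8174 + 0.1551 + 0.1443 + 2.2254 + 2.0697 = 6.291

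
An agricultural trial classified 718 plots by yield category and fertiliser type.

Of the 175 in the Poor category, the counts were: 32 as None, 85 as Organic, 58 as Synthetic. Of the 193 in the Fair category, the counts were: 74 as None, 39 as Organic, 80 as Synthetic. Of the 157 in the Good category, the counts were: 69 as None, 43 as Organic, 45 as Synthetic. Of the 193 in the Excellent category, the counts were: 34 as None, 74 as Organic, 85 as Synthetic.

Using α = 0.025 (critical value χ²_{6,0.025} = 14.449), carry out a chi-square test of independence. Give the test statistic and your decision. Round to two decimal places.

Row totals: 175, 193, 157, 193. Column totals: 209, 241, 268. Grand total N = 718.
Expected counts (row total × column total / N):
  Poor, None: 175×209/718 = 50.940
  Poor, Organic: 175×241/718 = 58.740
  Poor, Synthetic: 175×268/718 = 65.320
  Fair, None: 193×209/718 = 56.180
  Fair, Organic: 193×241/718 = 64.781
  Fair, Synthetic: 193×268/718 = 72.039
  Good, None: 157×209/718 = 45.701
  Good, Organic: 157×241/718 = 52.698
  Good, Synthetic: 157×268/718 = 58.602
  Excellent, None: 193×209/718 = 56.180
  Excellent, Organic: 193×241/718 = 64.781
  Excellent, Synthetic: 193×268/718 = 72.039
Contributions (O − E)²/E:
  (32 − 50.940)²/50.940 = 7.0421
  (85 − 58.740)²/58.740 = 11.7397
  (58 − 65.320)²/65.320 = 0.8203
  (74 − 56.180)²/56.180 = 5.6524
  (39 − 64.781)²/64.781 = 10.2601
  (80 − 72.039)²/72.039 = 0.8798
  (69 − 45.701)²/45.701 = 11.8782
  (43 − 52.698)²/52.698 = 1.7847
  (45 − 58.602)²/58.602 = 3.1571
  (34 − 56.180)²/56.180 = 8.7567
  (74 − 64.781)²/64.781 = 1.3120
  (85 − 72.039)²/72.039 = 2.3319
χ² = 7.0421 + 11.7397 + 0.8203 + 5.6524 + 10.2601 + 0.8798 + 11.8782 + 1.7847 + 3.1571 + 8.7567 + 1.3120 + 2.3319 = 65.62
df = (4−1)(3−1) = 6. Since 65.62 > 14.449, reject the null hypothesis of independence at α = 0.025.

65.62; reject H₀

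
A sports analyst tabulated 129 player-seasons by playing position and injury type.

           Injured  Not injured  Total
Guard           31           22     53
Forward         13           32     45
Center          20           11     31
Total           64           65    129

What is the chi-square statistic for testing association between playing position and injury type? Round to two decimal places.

Grand total N = 129.
Expected counts (row total × column total / N):
  Guard, Injured: 53×64/129 = 26.295
  Guard, Not injured: 53×65/129 = 26.705
  Forward, Injured: 45×64/129 = 22.326
  Forward, Not injured: 45×65/129 = 22.674
  Center, Injured: 31×64/129 = 15.380
  Center, Not injured: 31×65/129 = 15.620
Contributions (O − E)²/E:
  (31 − 26.295)²/26.295 = 0.8419
  (22 − 26.705)²/26.705 = 0.8289
  (13 − 22.326)²/22.326 = 3.8956
  (32 − 22.674)²/22.674 = 3.8359
  (20 − 15.380)²/15.380 = 1.3878
  (11 − 15.620)²/15.620 = 1.3665
χ² = 0.8419 + 0.8289 + 3.8956 + 3.8359 + 1.3878 + 1.3665 = 12.16

12.16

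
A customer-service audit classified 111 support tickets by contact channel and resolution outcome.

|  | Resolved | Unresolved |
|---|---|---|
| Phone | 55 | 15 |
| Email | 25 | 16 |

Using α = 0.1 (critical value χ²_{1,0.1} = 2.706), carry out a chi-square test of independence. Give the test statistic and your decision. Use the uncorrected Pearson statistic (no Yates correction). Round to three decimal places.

3.977; reject H₀

Row totals: 70, 41. Column totals: 80, 31. Grand total N = 111.
Expected counts (row total × column total / N):
  Phone, Resolved: 70×80/111 = 50.4505
  Phone, Unresolved: 70×31/111 = 19.5495
  Email, Resolved: 41×80/111 = 29.5495
  Email, Unresolved: 41×31/111 = 11.4505
Contributions (O − E)²/E:
  (55 − 50.4505)²/50.4505 = 0.4103
  (15 − 19.5495)²/19.5495 = 1.0587
  (25 − 29.5495)²/29.5495 = 0.7005
  (16 − 11.4505)²/11.4505 = 1.8076
χ² = 0.4103 + 1.0587 + 0.7005 + 1.8076 = 3.977
df = (2−1)(2−1) = 1. Since 3.977 > 2.706, reject the null hypothesis of independence at α = 0.1.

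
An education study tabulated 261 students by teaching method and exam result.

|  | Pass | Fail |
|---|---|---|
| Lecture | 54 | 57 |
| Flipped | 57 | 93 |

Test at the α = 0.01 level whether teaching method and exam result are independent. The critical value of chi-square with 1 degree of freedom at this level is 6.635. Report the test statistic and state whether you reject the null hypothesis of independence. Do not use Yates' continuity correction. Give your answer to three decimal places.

Row totals: 111, 150. Column totals: 111, 150. Grand total N = 261.
Expected counts (row total × column total / N):
  Lecture, Pass: 111×111/261 = 47.2069
  Lecture, Fail: 111×150/261 = 63.7931
  Flipped, Pass: 150×111/261 = 63.7931
  Flipped, Fail: 150×150/261 = 86.2069
Contributions (O − E)²/E:
  (54 − 47.2069)²/47.2069 = 0.9775
  (57 − 63.7931)²/63.7931 = 0.7234
  (57 − 63.7931)²/63.7931 = 0.7234
  (93 − 86.2069)²/86.2069 = 0.5353
χ² = 0.9775 + 0.7234 + 0.7234 + 0.5353 = 2.960
df = (2−1)(2−1) = 1. Since 2.960 < 6.635, fail to reject the null hypothesis of independence at α = 0.01.

2.960; fail to reject H₀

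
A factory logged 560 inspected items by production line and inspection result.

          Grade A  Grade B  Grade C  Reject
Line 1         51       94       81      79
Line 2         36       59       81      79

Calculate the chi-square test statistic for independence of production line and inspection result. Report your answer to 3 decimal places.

6.178

Row totals: 305, 255. Column totals: 87, 153, 162, 158. Grand total N = 560.
Expected counts (row total × column total / N):
  Line 1, Grade A: 305×87/560 = 47.3839
  Line 1, Grade B: 305×153/560 = 83.3304
  Line 1, Grade C: 305×162/560 = 88.2321
  Line 1, Reject: 305×158/560 = 86.0536
  Line 2, Grade A: 255×87/560 = 39.6161
  Line 2, Grade B: 255×153/560 = 69.6696
  Line 2, Grade C: 255×162/560 = 73.7679
  Line 2, Reject: 255×158/560 = 71.9464
Contributions (O − E)²/E:
  (51 − 47.3839)²/47.3839 = 0.2760
  (94 − 83.3304)²/83.3304 = 1.3661
  (81 − 88.2321)²/88.2321 = 0.5928
  (79 − 86.0536)²/86.0536 = 0.5782
  (36 − 39.6161)²/39.6161 = 0.3301
  (59 − 69.6696)²/69.6696 = 1.6340
  (81 − 73.7679)²/73.7679 = 0.7090
  (79 − 71.9464)²/71.9464 = 0.6915
χ² = 0.2760 + 1.3661 + 0.5928 + 0.5782 + 0.3301 + 1.6340 + 0.7090 + 0.6915 = 6.178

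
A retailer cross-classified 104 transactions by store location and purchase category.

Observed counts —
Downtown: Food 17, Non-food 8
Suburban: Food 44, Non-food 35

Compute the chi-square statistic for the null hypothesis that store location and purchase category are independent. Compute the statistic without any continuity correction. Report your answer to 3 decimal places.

1.185

Row totals: 25, 79. Column totals: 61, 43. Grand total N = 104.
Expected counts (row total × column total / N):
  Downtown, Food: 25×61/104 = 14.6635
  Downtown, Non-food: 25×43/104 = 10.3365
  Suburban, Food: 79×61/104 = 46.3365
  Suburban, Non-food: 79×43/104 = 32.6635
Contributions (O − E)²/E:
  (17 − 14.6635)²/14.6635 = 0.3723
  (8 − 10.3365)²/10.3365 = 0.5282
  (44 − 46.3365)²/46.3365 = 0.1178
  (35 − 32.6635)²/32.6635 = 0.1671
χ² = 0.3723 + 0.5282 + 0.1178 + 0.1671 = 1.185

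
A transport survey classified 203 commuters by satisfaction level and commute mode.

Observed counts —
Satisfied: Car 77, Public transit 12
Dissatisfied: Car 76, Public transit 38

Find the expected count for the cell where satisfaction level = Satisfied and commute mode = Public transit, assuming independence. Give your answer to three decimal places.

Row total (Satisfied) = 89; column total (Public transit) = 50; grand total N = 203.
Expected count = (row total × column total) / N = 89 × 50 / 203 = 21.921.

21.921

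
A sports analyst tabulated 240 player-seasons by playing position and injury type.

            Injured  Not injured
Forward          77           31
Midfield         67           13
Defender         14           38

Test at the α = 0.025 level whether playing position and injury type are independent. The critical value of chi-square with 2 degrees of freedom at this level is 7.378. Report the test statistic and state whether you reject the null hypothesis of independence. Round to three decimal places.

47.851; reject H₀

Row totals: 108, 80, 52. Column totals: 158, 82. Grand total N = 240.
Expected counts (row total × column total / N):
  Forward, Injured: 108×158/240 = 71.1000
  Forward, Not injured: 108×82/240 = 36.9000
  Midfield, Injured: 80×158/240 = 52.6667
  Midfield, Not injured: 80×82/240 = 27.3333
  Defender, Injured: 52×158/240 = 34.2333
  Defender, Not injured: 52×82/240 = 17.7667
Contributions (O − E)²/E:
  (77 − 71.1000)²/71.1000 = 0.4896
  (31 − 36.9000)²/36.9000 = 0.9434
  (67 − 52.6667)²/52.6667 = 3.9008
  (13 − 27.3333)²/27.3333 = 7.5162
  (14 − 34.2333)²/34.2333 = 11.9587
  (38 − 17.7667)²/17.7667 = 23.0423
χ² = 0.4896 + 0.9434 + 3.9008 + 7.5162 + 11.9587 + 23.0423 = 47.851
df = (3−1)(2−1) = 2. Since 47.851 > 7.378, reject the null hypothesis of independence at α = 0.025.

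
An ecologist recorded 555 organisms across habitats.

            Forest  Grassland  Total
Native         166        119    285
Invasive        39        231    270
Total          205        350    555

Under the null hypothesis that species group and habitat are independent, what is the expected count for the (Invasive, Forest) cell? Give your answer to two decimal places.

99.73

Row total (Invasive) = 270; column total (Forest) = 205; grand total N = 555.
Expected count = (row total × column total) / N = 270 × 205 / 555 = 99.73.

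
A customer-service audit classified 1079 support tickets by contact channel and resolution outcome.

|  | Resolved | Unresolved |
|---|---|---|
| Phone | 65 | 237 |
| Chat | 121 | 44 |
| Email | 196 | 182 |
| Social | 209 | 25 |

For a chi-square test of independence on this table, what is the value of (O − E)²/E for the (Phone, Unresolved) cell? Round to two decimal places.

73.82

Row total (Phone) = 302; column total (Unresolved) = 488; N = 1079.
Expected count E = 302 × 488 / 1079 = 136.586.
Contribution = (O − E)²/E = (237 − 136.586)² / 136.586 = 73.82.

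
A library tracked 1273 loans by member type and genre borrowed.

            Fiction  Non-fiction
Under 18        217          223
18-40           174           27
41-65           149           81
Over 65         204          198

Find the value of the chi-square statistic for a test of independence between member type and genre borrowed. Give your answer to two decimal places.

Row totals: 440, 201, 230, 402. Column totals: 744, 529. Grand total N = 1273.
Expected counts (row total × column total / N):
  Under 18, Fiction: 440×744/1273 = 257.156
  Under 18, Non-fiction: 440×529/1273 = 182.844
  18-40, Fiction: 201×744/1273 = 117.474
  18-40, Non-fiction: 201×529/1273 = 83.526
  41-65, Fiction: 230×744/1273 = 134.423
  41-65, Non-fiction: 230×529/1273 = 95.577
  Over 65, Fiction: 402×744/1273 = 234.947
  Over 65, Non-fiction: 402×529/1273 = 167.053
Contributions (O − E)²/E:
  (217 − 257.156)²/257.156 = 6.2705
  (223 − 182.844)²/182.844 = 8.8190
  (174 − 117.474)²/117.474 = 27.1991
  (27 − 83.526)²/83.526 = 38.2538
  (149 − 134.423)²/134.423 = 1.5807
  (81 − 95.577)²/95.577 = 2.2232
  (204 − 234.947)²/234.947 = 4.0763
  (198 − 167.053)²/167.053 = 5.7330
χ² = 6.2705 + 8.8190 + 27.1991 + 38.2538 + 1.5807 + 2.2232 + 4.0763 + 5.7330 = 94.16

94.16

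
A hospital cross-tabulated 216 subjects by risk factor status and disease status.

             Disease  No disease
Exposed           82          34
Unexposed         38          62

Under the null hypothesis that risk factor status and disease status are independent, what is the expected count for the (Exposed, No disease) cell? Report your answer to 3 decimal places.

51.556

Row total (Exposed) = 116; column total (No disease) = 96; grand total N = 216.
Expected count = (row total × column total) / N = 116 × 96 / 216 = 51.556.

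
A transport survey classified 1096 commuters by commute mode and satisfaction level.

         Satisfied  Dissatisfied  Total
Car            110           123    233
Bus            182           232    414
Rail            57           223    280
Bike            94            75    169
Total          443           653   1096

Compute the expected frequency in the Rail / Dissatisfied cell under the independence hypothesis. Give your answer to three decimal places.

166.825

Row total (Rail) = 280; column total (Dissatisfied) = 653; grand total N = 1096.
Expected count = (row total × column total) / N = 280 × 653 / 1096 = 166.825.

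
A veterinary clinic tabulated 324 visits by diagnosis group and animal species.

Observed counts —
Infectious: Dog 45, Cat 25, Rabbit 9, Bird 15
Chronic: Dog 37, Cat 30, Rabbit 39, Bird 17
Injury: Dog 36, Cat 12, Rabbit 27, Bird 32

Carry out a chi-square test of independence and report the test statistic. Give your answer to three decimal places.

32.050

Row totals: 94, 123, 107. Column totals: 118, 67, 75, 64. Grand total N = 324.
Expected counts (row total × column total / N):
  Infectious, Dog: 94×118/324 = 34.2346
  Infectious, Cat: 94×67/324 = 19.4383
  Infectious, Rabbit: 94×75/324 = 21.7593
  Infectious, Bird: 94×64/324 = 18.5679
  Chronic, Dog: 123×118/324 = 44.7963
  Chronic, Cat: 123×67/324 = 25.4352
  Chronic, Rabbit: 123×75/324 = 28.4722
  Chronic, Bird: 123×64/324 = 24.2963
  Injury, Dog: 107×118/324 = 38.9691
  Injury, Cat: 107×67/324 = 22.1265
  Injury, Rabbit: 107×75/324 = 24.7685
  Injury, Bird: 107×64/324 = 21.1358
Contributions (O − E)²/E:
  (45 − 34.2346)²/34.2346 = 3.3853
  (25 − 19.4383)²/19.4383 = 1.5913
  (9 − 21.7593)²/21.7593 = 7.4818
  (15 − 18.5679)²/18.5679 = 0.6856
  (37 − 44.7963)²/44.7963 = 1.3569
  (30 − 25.4352)²/25.4352 = 0.8192
  (39 − 28.4722)²/28.4722 = 3.8927
  (17 − 24.2963)²/24.2963 = 2.1911
  (36 − 38.9691)²/38.9691 = 0.2262
  (12 − 22.1265)²/22.1265 = 4.6345
  (27 − 24.7685)²/24.7685 = 0.2010
  (32 − 21.1358)²/21.1358 = 5.5844
χ² = 3.3853 + 1.5913 + 7.4818 + 0.6856 + 1.3569 + 0.8192 + 3.8927 + 2.1911 + 0.2262 + 4.6345 + 0.2010 + 5.5844 = 32.050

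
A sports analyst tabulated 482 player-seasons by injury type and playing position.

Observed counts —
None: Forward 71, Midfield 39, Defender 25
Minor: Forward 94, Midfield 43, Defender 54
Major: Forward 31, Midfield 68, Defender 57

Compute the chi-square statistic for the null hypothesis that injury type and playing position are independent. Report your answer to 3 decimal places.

45.629

Row totals: 135, 191, 156. Column totals: 196, 150, 136. Grand total N = 482.
Expected counts (row total × column total / N):
  None, Forward: 135×196/482 = 54.8963
  None, Midfield: 135×150/482 = 42.0124
  None, Defender: 135×136/482 = 38.0913
  Minor, Forward: 191×196/482 = 77.6680
  Minor, Midfield: 191×150/482 = 59.4398
  Minor, Defender: 191×136/482 = 53.8921
  Major, Forward: 156×196/482 = 63.4357
  Major, Midfield: 156×150/482 = 48.5477
  Major, Defender: 156×136/482 = 44.0166
Contributions (O − E)²/E:
  (71 − 54.8963)²/54.8963 = 4.7240
  (39 − 42.0124)²/42.0124 = 0.2160
  (25 − 38.0913)²/38.0913 = 4.4992
  (94 − 77.6680)²/77.6680 = 3.4343
  (43 − 59.4398)²/59.4398 = 4.5469
  (54 − 53.8921)²/53.8921 = 0.0002
  (31 − 63.4357)²/63.4357 = 16.5849
  (68 − 48.5477)²/48.5477 = 7.7942
  (57 − 44.0166)²/44.0166 = 3.8297
χ² = 4.7240 + 0.2160 + 4.4992 + 3.4343 + 4.5469 + 0.0002 + 16.5849 + 7.7942 + 3.8297 = 45.629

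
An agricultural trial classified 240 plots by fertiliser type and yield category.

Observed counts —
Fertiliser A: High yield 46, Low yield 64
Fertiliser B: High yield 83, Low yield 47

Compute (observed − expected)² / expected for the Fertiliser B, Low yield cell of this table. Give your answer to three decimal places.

2.865

Row total (Fertiliser B) = 130; column total (Low yield) = 111; N = 240.
Expected count E = 130 × 111 / 240 = 60.1250.
Contribution = (O − E)²/E = (47 − 60.1250)² / 60.1250 = 2.865.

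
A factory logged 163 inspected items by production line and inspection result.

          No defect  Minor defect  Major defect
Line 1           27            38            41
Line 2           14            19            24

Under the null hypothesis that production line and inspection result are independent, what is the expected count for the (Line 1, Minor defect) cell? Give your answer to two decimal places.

Row total (Line 1) = 106; column total (Minor defect) = 57; grand total N = 163.
Expected count = (row total × column total) / N = 106 × 57 / 163 = 37.07.

37.07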